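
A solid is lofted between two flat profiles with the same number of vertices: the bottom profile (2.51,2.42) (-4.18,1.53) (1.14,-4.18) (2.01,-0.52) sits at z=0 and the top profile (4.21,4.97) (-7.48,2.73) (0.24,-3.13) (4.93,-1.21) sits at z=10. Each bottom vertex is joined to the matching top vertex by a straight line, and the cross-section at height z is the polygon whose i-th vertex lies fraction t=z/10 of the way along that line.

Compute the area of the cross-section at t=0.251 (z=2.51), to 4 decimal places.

Area at t=0.251: 29.5911

Cross-section at t=0.251: each vertex is (1-t)·p0[i] + t·p1[i].
  v1: (1-0.251)·(2.51,2.42) + 0.251·(4.21,4.97) = (2.9367,3.0600)
  v2: (1-0.251)·(-4.18,1.53) + 0.251·(-7.48,2.73) = (-5.0083,1.8312)
  v3: (1-0.251)·(1.14,-4.18) + 0.251·(0.24,-3.13) = (0.9141,-3.9164)
  v4: (1-0.251)·(2.01,-0.52) + 0.251·(4.93,-1.21) = (2.7429,-0.6932)
Shoelace sum Σ(x_i·y_{i+1} − x_{i+1}·y_i):
  i=1: 2.9367·1.8312 − -5.0083·3.0600 = +20.7033 (running +20.7033)
  i=2: -5.0083·-3.9164 − 0.9141·1.8312 = +17.9409 (running +38.6442)
  i=3: 0.9141·-0.6932 − 2.7429·-3.9164 = +10.1089 (running +48.7531)
  i=4: 2.7429·3.0600 − 2.9367·-0.6932 = +10.4292 (running +59.1822)
Area = |Σ|/2 = |59.1822|/2 = 29.5911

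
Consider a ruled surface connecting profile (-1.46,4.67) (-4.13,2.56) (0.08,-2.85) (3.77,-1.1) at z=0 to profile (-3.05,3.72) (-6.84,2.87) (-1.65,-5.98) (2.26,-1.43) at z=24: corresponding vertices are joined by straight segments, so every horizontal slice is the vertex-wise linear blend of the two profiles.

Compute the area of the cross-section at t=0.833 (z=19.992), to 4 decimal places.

Cross-section at t=0.833: each vertex is (1-t)·p0[i] + t·p1[i].
  v1: (1-0.833)·(-1.46,4.67) + 0.833·(-3.05,3.72) = (-2.7845,3.8787)
  v2: (1-0.833)·(-4.13,2.56) + 0.833·(-6.84,2.87) = (-6.3874,2.8182)
  v3: (1-0.833)·(0.08,-2.85) + 0.833·(-1.65,-5.98) = (-1.3611,-5.4573)
  v4: (1-0.833)·(3.77,-1.1) + 0.833·(2.26,-1.43) = (2.5122,-1.3749)
Shoelace sum Σ(x_i·y_{i+1} − x_{i+1}·y_i):
  i=1: -2.7845·2.8182 − -6.3874·3.8787 = +16.9273 (running +16.9273)
  i=2: -6.3874·-5.4573 − -1.3611·2.8182 = +38.6939 (running +55.6213)
  i=3: -1.3611·-1.3749 − 2.5122·-5.4573 = +15.5810 (running +71.2022)
  i=4: 2.5122·3.8787 − -2.7845·-1.3749 = +5.9155 (running +77.1177)
Area = |Σ|/2 = |77.1177|/2 = 38.5589

Area at t=0.833: 38.5589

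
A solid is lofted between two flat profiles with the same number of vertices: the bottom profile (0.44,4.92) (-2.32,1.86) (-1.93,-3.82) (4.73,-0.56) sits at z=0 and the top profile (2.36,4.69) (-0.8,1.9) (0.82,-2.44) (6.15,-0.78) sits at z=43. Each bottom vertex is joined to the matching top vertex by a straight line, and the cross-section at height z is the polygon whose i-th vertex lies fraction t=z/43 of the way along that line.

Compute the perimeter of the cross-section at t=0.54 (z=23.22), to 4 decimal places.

Perimeter at t=0.54: 22.4312

Cross-section at t=0.54: each vertex is (1-t)·p0[i] + t·p1[i].
  v1: (1-0.54)·(0.44,4.92) + 0.54·(2.36,4.69) = (1.4768,4.7958)
  v2: (1-0.54)·(-2.32,1.86) + 0.54·(-0.8,1.9) = (-1.4992,1.8816)
  v3: (1-0.54)·(-1.93,-3.82) + 0.54·(0.82,-2.44) = (-0.4450,-3.0748)
  v4: (1-0.54)·(4.73,-0.56) + 0.54·(6.15,-0.78) = (5.4968,-0.6788)
Perimeter = Σ |v_{i+1} − v_i|:
  edge 1→2: √(-2.9760² + -2.9142²) = 4.1652 (running 4.1652)
  edge 2→3: √(1.0542² + -4.9564²) = 5.0673 (running 9.2325)
  edge 3→4: √(5.9418² + 2.3960²) = 6.4067 (running 15.6392)
  edge 4→1: √(-4.0200² + 5.4746²) = 6.7920 (running 22.4312)
Perimeter = 22.4312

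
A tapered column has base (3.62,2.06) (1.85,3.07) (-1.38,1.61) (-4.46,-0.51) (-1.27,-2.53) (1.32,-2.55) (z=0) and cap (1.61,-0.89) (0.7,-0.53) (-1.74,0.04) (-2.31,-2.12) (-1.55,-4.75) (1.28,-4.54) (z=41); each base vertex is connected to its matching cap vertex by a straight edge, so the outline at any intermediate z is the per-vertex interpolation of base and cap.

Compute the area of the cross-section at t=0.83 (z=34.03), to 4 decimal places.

Cross-section at t=0.83: each vertex is (1-t)·p0[i] + t·p1[i].
  v1: (1-0.83)·(3.62,2.06) + 0.83·(1.61,-0.89) = (1.9517,-0.3885)
  v2: (1-0.83)·(1.85,3.07) + 0.83·(0.7,-0.53) = (0.8955,0.0820)
  v3: (1-0.83)·(-1.38,1.61) + 0.83·(-1.74,0.04) = (-1.6788,0.3069)
  v4: (1-0.83)·(-4.46,-0.51) + 0.83·(-2.31,-2.12) = (-2.6755,-1.8463)
  v5: (1-0.83)·(-1.27,-2.53) + 0.83·(-1.55,-4.75) = (-1.5024,-4.3726)
  v6: (1-0.83)·(1.32,-2.55) + 0.83·(1.28,-4.54) = (1.2868,-4.2017)
Shoelace sum Σ(x_i·y_{i+1} − x_{i+1}·y_i):
  i=1: 1.9517·0.0820 − 0.8955·-0.3885 = +0.5079 (running +0.5079)
  i=2: 0.8955·0.3069 − -1.6788·0.0820 = +0.4125 (running +0.9204)
  i=3: -1.6788·-1.8463 − -2.6755·0.3069 = +3.9207 (running +4.8411)
  i=4: -2.6755·-4.3726 − -1.5024·-1.8463 = +8.9250 (running +13.7661)
  i=5: -1.5024·-4.2017 − 1.2868·-4.3726 = +11.9393 (running +25.7054)
  i=6: 1.2868·-0.3885 − 1.9517·-4.2017 = +7.7005 (running +33.4060)
Area = |Σ|/2 = |33.4060|/2 = 16.7030

Area at t=0.83: 16.7030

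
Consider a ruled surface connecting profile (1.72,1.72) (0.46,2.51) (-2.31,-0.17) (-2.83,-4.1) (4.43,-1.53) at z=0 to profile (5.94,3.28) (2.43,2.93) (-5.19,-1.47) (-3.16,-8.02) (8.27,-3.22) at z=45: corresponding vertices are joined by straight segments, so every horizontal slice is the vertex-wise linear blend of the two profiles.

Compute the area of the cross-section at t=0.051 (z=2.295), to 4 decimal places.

Cross-section at t=0.051: each vertex is (1-t)·p0[i] + t·p1[i].
  v1: (1-0.051)·(1.72,1.72) + 0.051·(5.94,3.28) = (1.9352,1.7996)
  v2: (1-0.051)·(0.46,2.51) + 0.051·(2.43,2.93) = (0.5605,2.5314)
  v3: (1-0.051)·(-2.31,-0.17) + 0.051·(-5.19,-1.47) = (-2.4569,-0.2363)
  v4: (1-0.051)·(-2.83,-4.1) + 0.051·(-3.16,-8.02) = (-2.8468,-4.2999)
  v5: (1-0.051)·(4.43,-1.53) + 0.051·(8.27,-3.22) = (4.6258,-1.6162)
Shoelace sum Σ(x_i·y_{i+1} − x_{i+1}·y_i):
  i=1: 1.9352·2.5314 − 0.5605·1.7996 = +3.8903 (running +3.8903)
  i=2: 0.5605·-0.2363 − -2.4569·2.5314 = +6.0870 (running +9.9772)
  i=3: -2.4569·-4.2999 − -2.8468·-0.2363 = +9.8917 (running +19.8689)
  i=4: -2.8468·-1.6162 − 4.6258·-4.2999 = +24.4918 (running +44.3607)
  i=5: 4.6258·1.7996 − 1.9352·-1.6162 = +11.4522 (running +55.8128)
Area = |Σ|/2 = |55.8128|/2 = 27.9064

Area at t=0.051: 27.9064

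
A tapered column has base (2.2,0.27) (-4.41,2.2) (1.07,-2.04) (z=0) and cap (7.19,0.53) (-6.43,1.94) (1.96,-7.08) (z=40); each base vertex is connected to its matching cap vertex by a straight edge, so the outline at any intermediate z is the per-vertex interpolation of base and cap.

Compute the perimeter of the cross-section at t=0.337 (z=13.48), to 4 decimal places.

Cross-section at t=0.337: each vertex is (1-t)·p0[i] + t·p1[i].
  v1: (1-0.337)·(2.2,0.27) + 0.337·(7.19,0.53) = (3.8816,0.3576)
  v2: (1-0.337)·(-4.41,2.2) + 0.337·(-6.43,1.94) = (-5.0907,2.1124)
  v3: (1-0.337)·(1.07,-2.04) + 0.337·(1.96,-7.08) = (1.3699,-3.7385)
Perimeter = Σ |v_{i+1} − v_i|:
  edge 1→2: √(-8.9724² + 1.7548²) = 9.1424 (running 9.1424)
  edge 2→3: √(6.4607² + -5.8509²) = 8.7162 (running 17.8586)
  edge 3→1: √(2.5117² + 4.0961²) = 4.8049 (running 22.6635)
Perimeter = 22.6635

Perimeter at t=0.337: 22.6635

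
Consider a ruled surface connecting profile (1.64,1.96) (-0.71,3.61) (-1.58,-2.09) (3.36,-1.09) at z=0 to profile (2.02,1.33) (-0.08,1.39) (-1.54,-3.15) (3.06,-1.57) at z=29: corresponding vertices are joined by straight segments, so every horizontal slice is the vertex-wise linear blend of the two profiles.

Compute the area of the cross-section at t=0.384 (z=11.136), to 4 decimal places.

Cross-section at t=0.384: each vertex is (1-t)·p0[i] + t·p1[i].
  v1: (1-0.384)·(1.64,1.96) + 0.384·(2.02,1.33) = (1.7859,1.7181)
  v2: (1-0.384)·(-0.71,3.61) + 0.384·(-0.08,1.39) = (-0.4681,2.7575)
  v3: (1-0.384)·(-1.58,-2.09) + 0.384·(-1.54,-3.15) = (-1.5646,-2.4970)
  v4: (1-0.384)·(3.36,-1.09) + 0.384·(3.06,-1.57) = (3.2448,-1.2743)
Shoelace sum Σ(x_i·y_{i+1} − x_{i+1}·y_i):
  i=1: 1.7859·2.7575 − -0.4681·1.7181 = +5.7289 (running +5.7289)
  i=2: -0.4681·-2.4970 − -1.5646·2.7575 = +5.4833 (running +11.2122)
  i=3: -1.5646·-1.2743 − 3.2448·-2.4970 = +10.0962 (running +21.3085)
  i=4: 3.2448·1.7181 − 1.7859·-1.2743 = +7.8507 (running +29.1592)
Area = |Σ|/2 = |29.1592|/2 = 14.5796

Area at t=0.384: 14.5796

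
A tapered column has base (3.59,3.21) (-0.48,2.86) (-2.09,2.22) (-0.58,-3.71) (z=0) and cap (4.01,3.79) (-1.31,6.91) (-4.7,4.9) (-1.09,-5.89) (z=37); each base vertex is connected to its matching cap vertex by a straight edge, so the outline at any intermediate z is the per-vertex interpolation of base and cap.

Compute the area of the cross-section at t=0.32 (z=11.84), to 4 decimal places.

Area at t=0.32: 28.4726

Cross-section at t=0.32: each vertex is (1-t)·p0[i] + t·p1[i].
  v1: (1-0.32)·(3.59,3.21) + 0.32·(4.01,3.79) = (3.7244,3.3956)
  v2: (1-0.32)·(-0.48,2.86) + 0.32·(-1.31,6.91) = (-0.7456,4.1560)
  v3: (1-0.32)·(-2.09,2.22) + 0.32·(-4.7,4.9) = (-2.9252,3.0776)
  v4: (1-0.32)·(-0.58,-3.71) + 0.32·(-1.09,-5.89) = (-0.7432,-4.4076)
Shoelace sum Σ(x_i·y_{i+1} − x_{i+1}·y_i):
  i=1: 3.7244·4.1560 − -0.7456·3.3956 = +18.0104 (running +18.0104)
  i=2: -0.7456·3.0776 − -2.9252·4.1560 = +9.8625 (running +27.8728)
  i=3: -2.9252·-4.4076 − -0.7432·3.0776 = +15.1804 (running +43.0532)
  i=4: -0.7432·3.3956 − 3.7244·-4.4076 = +13.8921 (running +56.9453)
Area = |Σ|/2 = |56.9453|/2 = 28.4726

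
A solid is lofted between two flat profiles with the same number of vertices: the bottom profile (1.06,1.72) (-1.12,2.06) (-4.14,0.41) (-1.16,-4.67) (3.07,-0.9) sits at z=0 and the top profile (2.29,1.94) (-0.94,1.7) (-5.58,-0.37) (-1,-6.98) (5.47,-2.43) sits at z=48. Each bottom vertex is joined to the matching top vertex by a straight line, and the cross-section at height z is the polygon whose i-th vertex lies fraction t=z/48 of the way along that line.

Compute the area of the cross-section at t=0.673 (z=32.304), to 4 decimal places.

Cross-section at t=0.673: each vertex is (1-t)·p0[i] + t·p1[i].
  v1: (1-0.673)·(1.06,1.72) + 0.673·(2.29,1.94) = (1.8878,1.8681)
  v2: (1-0.673)·(-1.12,2.06) + 0.673·(-0.94,1.7) = (-0.9989,1.8177)
  v3: (1-0.673)·(-4.14,0.41) + 0.673·(-5.58,-0.37) = (-5.1091,-0.1149)
  v4: (1-0.673)·(-1.16,-4.67) + 0.673·(-1,-6.98) = (-1.0523,-6.2246)
  v5: (1-0.673)·(3.07,-0.9) + 0.673·(5.47,-2.43) = (4.6852,-1.9297)
Shoelace sum Σ(x_i·y_{i+1} − x_{i+1}·y_i):
  i=1: 1.8878·1.8177 − -0.9989·1.8681 = +5.2974 (running +5.2974)
  i=2: -0.9989·-0.1149 − -5.1091·1.8177 = +9.4018 (running +14.6992)
  i=3: -5.1091·-6.2246 − -1.0523·-0.1149 = +31.6814 (running +46.3806)
  i=4: -1.0523·-1.9297 − 4.6852·-6.2246 = +31.1943 (running +77.5749)
  i=5: 4.6852·1.8681 − 1.8878·-1.9297 = +12.3951 (running +89.9700)
Area = |Σ|/2 = |89.9700|/2 = 44.9850

Area at t=0.673: 44.9850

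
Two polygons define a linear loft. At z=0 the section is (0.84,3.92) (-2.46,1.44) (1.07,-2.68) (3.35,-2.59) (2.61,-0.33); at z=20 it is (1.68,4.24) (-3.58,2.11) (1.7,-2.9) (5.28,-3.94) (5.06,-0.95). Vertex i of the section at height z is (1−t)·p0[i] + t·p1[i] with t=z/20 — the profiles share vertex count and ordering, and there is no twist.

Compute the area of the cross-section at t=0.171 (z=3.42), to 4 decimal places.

Cross-section at t=0.171: each vertex is (1-t)·p0[i] + t·p1[i].
  v1: (1-0.171)·(0.84,3.92) + 0.171·(1.68,4.24) = (0.9836,3.9747)
  v2: (1-0.171)·(-2.46,1.44) + 0.171·(-3.58,2.11) = (-2.6515,1.5546)
  v3: (1-0.171)·(1.07,-2.68) + 0.171·(1.7,-2.9) = (1.1777,-2.7176)
  v4: (1-0.171)·(3.35,-2.59) + 0.171·(5.28,-3.94) = (3.6800,-2.8208)
  v5: (1-0.171)·(2.61,-0.33) + 0.171·(5.06,-0.95) = (3.0290,-0.4360)
Shoelace sum Σ(x_i·y_{i+1} − x_{i+1}·y_i):
  i=1: 0.9836·1.5546 − -2.6515·3.9747 = +12.0682 (running +12.0682)
  i=2: -2.6515·-2.7176 − 1.1777·1.5546 = +5.3750 (running +17.4431)
  i=3: 1.1777·-2.8208 − 3.6800·-2.7176 = +6.6787 (running +24.1219)
  i=4: 3.6800·-0.4360 − 3.0290·-2.8208 = +6.9396 (running +31.0615)
  i=5: 3.0290·3.9747 − 0.9836·-0.4360 = +12.4681 (running +43.5296)
Area = |Σ|/2 = |43.5296|/2 = 21.7648

Area at t=0.171: 21.7648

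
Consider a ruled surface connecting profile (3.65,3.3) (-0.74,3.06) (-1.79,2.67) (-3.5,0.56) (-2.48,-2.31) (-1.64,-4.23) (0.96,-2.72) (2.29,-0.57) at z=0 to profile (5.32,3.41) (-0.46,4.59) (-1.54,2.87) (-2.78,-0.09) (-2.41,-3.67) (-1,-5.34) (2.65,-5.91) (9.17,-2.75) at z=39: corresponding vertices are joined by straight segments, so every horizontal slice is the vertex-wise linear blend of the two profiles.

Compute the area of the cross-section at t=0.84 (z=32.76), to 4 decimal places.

Area at t=0.84: 75.8090

Cross-section at t=0.84: each vertex is (1-t)·p0[i] + t·p1[i].
  v1: (1-0.84)·(3.65,3.3) + 0.84·(5.32,3.41) = (5.0528,3.3924)
  v2: (1-0.84)·(-0.74,3.06) + 0.84·(-0.46,4.59) = (-0.5048,4.3452)
  v3: (1-0.84)·(-1.79,2.67) + 0.84·(-1.54,2.87) = (-1.5800,2.8380)
  v4: (1-0.84)·(-3.5,0.56) + 0.84·(-2.78,-0.09) = (-2.8952,0.0140)
  v5: (1-0.84)·(-2.48,-2.31) + 0.84·(-2.41,-3.67) = (-2.4212,-3.4524)
  v6: (1-0.84)·(-1.64,-4.23) + 0.84·(-1,-5.34) = (-1.1024,-5.1624)
  v7: (1-0.84)·(0.96,-2.72) + 0.84·(2.65,-5.91) = (2.3796,-5.3996)
  v8: (1-0.84)·(2.29,-0.57) + 0.84·(9.17,-2.75) = (8.0692,-2.4012)
Shoelace sum Σ(x_i·y_{i+1} − x_{i+1}·y_i):
  i=1: 5.0528·4.3452 − -0.5048·3.3924 = +23.6679 (running +23.6679)
  i=2: -0.5048·2.8380 − -1.5800·4.3452 = +5.4328 (running +29.1007)
  i=3: -1.5800·0.0140 − -2.8952·2.8380 = +8.1945 (running +37.2952)
  i=4: -2.8952·-3.4524 − -2.4212·0.0140 = +10.0293 (running +47.3244)
  i=5: -2.4212·-5.1624 − -1.1024·-3.4524 = +8.6933 (running +56.0177)
  i=6: -1.1024·-5.3996 − 2.3796·-5.1624 = +18.2370 (running +74.2547)
  i=7: 2.3796·-2.4012 − 8.0692·-5.3996 = +37.8566 (running +112.1112)
  i=8: 8.0692·3.3924 − 5.0528·-2.4012 = +39.5067 (running +151.6180)
Area = |Σ|/2 = |151.6180|/2 = 75.8090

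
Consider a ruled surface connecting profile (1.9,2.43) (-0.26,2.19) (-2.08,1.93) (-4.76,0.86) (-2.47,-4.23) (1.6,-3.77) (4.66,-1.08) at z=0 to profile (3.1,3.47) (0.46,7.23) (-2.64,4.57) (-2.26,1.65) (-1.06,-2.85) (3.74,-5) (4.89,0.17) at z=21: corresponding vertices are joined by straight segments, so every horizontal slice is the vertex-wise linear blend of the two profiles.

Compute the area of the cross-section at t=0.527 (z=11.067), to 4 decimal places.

Area at t=0.527: 49.4766

Cross-section at t=0.527: each vertex is (1-t)·p0[i] + t·p1[i].
  v1: (1-0.527)·(1.9,2.43) + 0.527·(3.1,3.47) = (2.5324,2.9781)
  v2: (1-0.527)·(-0.26,2.19) + 0.527·(0.46,7.23) = (0.1194,4.8461)
  v3: (1-0.527)·(-2.08,1.93) + 0.527·(-2.64,4.57) = (-2.3751,3.3213)
  v4: (1-0.527)·(-4.76,0.86) + 0.527·(-2.26,1.65) = (-3.4425,1.2763)
  v5: (1-0.527)·(-2.47,-4.23) + 0.527·(-1.06,-2.85) = (-1.7269,-3.5027)
  v6: (1-0.527)·(1.6,-3.77) + 0.527·(3.74,-5) = (2.7278,-4.4182)
  v7: (1-0.527)·(4.66,-1.08) + 0.527·(4.89,0.17) = (4.7812,-0.4212)
Shoelace sum Σ(x_i·y_{i+1} − x_{i+1}·y_i):
  i=1: 2.5324·4.8461 − 0.1194·2.9781 = +11.9165 (running +11.9165)
  i=2: 0.1194·3.3213 − -2.3751·4.8461 = +11.9067 (running +23.8232)
  i=3: -2.3751·1.2763 − -3.4425·3.3213 = +8.4021 (running +32.2253)
  i=4: -3.4425·-3.5027 − -1.7269·1.2763 = +14.2623 (running +46.4876)
  i=5: -1.7269·-4.4182 − 2.7278·-3.5027 = +17.1846 (running +63.6723)
  i=6: 2.7278·-0.4212 − 4.7812·-4.4182 = +19.9753 (running +83.6476)
  i=7: 4.7812·2.9781 − 2.5324·-0.4212 = +15.3056 (running +98.9532)
Area = |Σ|/2 = |98.9532|/2 = 49.4766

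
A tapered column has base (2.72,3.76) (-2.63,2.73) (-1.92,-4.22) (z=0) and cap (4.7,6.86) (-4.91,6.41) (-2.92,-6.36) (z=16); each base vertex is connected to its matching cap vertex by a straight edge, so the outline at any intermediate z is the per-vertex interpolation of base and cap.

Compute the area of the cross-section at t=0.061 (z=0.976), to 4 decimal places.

Cross-section at t=0.061: each vertex is (1-t)·p0[i] + t·p1[i].
  v1: (1-0.061)·(2.72,3.76) + 0.061·(4.7,6.86) = (2.8408,3.9491)
  v2: (1-0.061)·(-2.63,2.73) + 0.061·(-4.91,6.41) = (-2.7691,2.9545)
  v3: (1-0.061)·(-1.92,-4.22) + 0.061·(-2.92,-6.36) = (-1.9810,-4.3505)
Shoelace sum Σ(x_i·y_{i+1} − x_{i+1}·y_i):
  i=1: 2.8408·2.9545 − -2.7691·3.9491 = +19.3284 (running +19.3284)
  i=2: -2.7691·-4.3505 − -1.9810·2.9545 = +17.8998 (running +37.2282)
  i=3: -1.9810·3.9491 − 2.8408·-4.3505 = +4.5358 (running +41.7640)
Area = |Σ|/2 = |41.7640|/2 = 20.8820

Area at t=0.061: 20.8820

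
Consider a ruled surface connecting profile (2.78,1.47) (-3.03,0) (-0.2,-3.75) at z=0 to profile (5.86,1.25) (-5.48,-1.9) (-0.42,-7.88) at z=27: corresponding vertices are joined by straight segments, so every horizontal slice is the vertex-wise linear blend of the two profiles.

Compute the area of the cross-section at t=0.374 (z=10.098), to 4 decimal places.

Area at t=0.374: 21.9011

Cross-section at t=0.374: each vertex is (1-t)·p0[i] + t·p1[i].
  v1: (1-0.374)·(2.78,1.47) + 0.374·(5.86,1.25) = (3.9319,1.3877)
  v2: (1-0.374)·(-3.03,0) + 0.374·(-5.48,-1.9) = (-3.9463,-0.7106)
  v3: (1-0.374)·(-0.2,-3.75) + 0.374·(-0.42,-7.88) = (-0.2823,-5.2946)
Shoelace sum Σ(x_i·y_{i+1} − x_{i+1}·y_i):
  i=1: 3.9319·-0.7106 − -3.9463·1.3877 = +2.6823 (running +2.6823)
  i=2: -3.9463·-5.2946 − -0.2823·-0.7106 = +20.6936 (running +23.3759)
  i=3: -0.2823·1.3877 − 3.9319·-5.2946 = +20.4263 (running +43.8022)
Area = |Σ|/2 = |43.8022|/2 = 21.9011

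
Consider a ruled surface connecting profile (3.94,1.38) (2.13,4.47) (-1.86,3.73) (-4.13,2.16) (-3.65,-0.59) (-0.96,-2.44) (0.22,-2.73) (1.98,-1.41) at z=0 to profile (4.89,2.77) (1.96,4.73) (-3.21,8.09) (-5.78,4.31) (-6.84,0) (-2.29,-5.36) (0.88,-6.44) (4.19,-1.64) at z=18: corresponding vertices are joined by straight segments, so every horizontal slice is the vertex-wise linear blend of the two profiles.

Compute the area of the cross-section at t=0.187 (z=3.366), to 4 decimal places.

Area at t=0.187: 48.4430

Cross-section at t=0.187: each vertex is (1-t)·p0[i] + t·p1[i].
  v1: (1-0.187)·(3.94,1.38) + 0.187·(4.89,2.77) = (4.1177,1.6399)
  v2: (1-0.187)·(2.13,4.47) + 0.187·(1.96,4.73) = (2.0982,4.5186)
  v3: (1-0.187)·(-1.86,3.73) + 0.187·(-3.21,8.09) = (-2.1124,4.5453)
  v4: (1-0.187)·(-4.13,2.16) + 0.187·(-5.78,4.31) = (-4.4386,2.5621)
  v5: (1-0.187)·(-3.65,-0.59) + 0.187·(-6.84,0) = (-4.2465,-0.4797)
  v6: (1-0.187)·(-0.96,-2.44) + 0.187·(-2.29,-5.36) = (-1.2087,-2.9860)
  v7: (1-0.187)·(0.22,-2.73) + 0.187·(0.88,-6.44) = (0.3434,-3.4238)
  v8: (1-0.187)·(1.98,-1.41) + 0.187·(4.19,-1.64) = (2.3933,-1.4530)
Shoelace sum Σ(x_i·y_{i+1} − x_{i+1}·y_i):
  i=1: 4.1177·4.5186 − 2.0982·1.6399 = +15.1652 (running +15.1652)
  i=2: 2.0982·4.5453 − -2.1124·4.5186 = +19.0824 (running +34.2476)
  i=3: -2.1124·2.5621 − -4.4386·4.5453 = +14.7624 (running +49.0100)
  i=4: -4.4386·-0.4797 − -4.2465·2.5621 = +13.0089 (running +62.0189)
  i=5: -4.2465·-2.9860 − -1.2087·-0.4797 = +12.1005 (running +74.1194)
  i=6: -1.2087·-3.4238 − 0.3434·-2.9860 = +5.1638 (running +79.2832)
  i=7: 0.3434·-1.4530 − 2.3933·-3.4238 = +7.6950 (running +86.9782)
  i=8: 2.3933·1.6399 − 4.1177·-1.4530 = +9.9078 (running +96.8860)
Area = |Σ|/2 = |96.8860|/2 = 48.4430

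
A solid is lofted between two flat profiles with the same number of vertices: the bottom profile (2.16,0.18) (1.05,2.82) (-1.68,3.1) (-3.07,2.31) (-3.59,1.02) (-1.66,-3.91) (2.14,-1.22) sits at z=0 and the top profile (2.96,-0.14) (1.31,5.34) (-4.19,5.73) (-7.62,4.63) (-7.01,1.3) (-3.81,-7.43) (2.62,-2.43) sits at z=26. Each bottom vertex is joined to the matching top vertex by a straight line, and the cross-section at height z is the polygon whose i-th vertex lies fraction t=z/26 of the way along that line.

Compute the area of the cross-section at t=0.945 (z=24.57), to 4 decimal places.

Area at t=0.945: 87.9909

Cross-section at t=0.945: each vertex is (1-t)·p0[i] + t·p1[i].
  v1: (1-0.945)·(2.16,0.18) + 0.945·(2.96,-0.14) = (2.9160,-0.1224)
  v2: (1-0.945)·(1.05,2.82) + 0.945·(1.31,5.34) = (1.2957,5.2014)
  v3: (1-0.945)·(-1.68,3.1) + 0.945·(-4.19,5.73) = (-4.0520,5.5854)
  v4: (1-0.945)·(-3.07,2.31) + 0.945·(-7.62,4.63) = (-7.3697,4.5024)
  v5: (1-0.945)·(-3.59,1.02) + 0.945·(-7.01,1.3) = (-6.8219,1.2846)
  v6: (1-0.945)·(-1.66,-3.91) + 0.945·(-3.81,-7.43) = (-3.6917,-7.2364)
  v7: (1-0.945)·(2.14,-1.22) + 0.945·(2.62,-2.43) = (2.5936,-2.3634)
Shoelace sum Σ(x_i·y_{i+1} − x_{i+1}·y_i):
  i=1: 2.9160·5.2014 − 1.2957·-0.1224 = +15.3259 (running +15.3259)
  i=2: 1.2957·5.5854 − -4.0520·5.2014 = +28.3128 (running +43.6386)
  i=3: -4.0520·4.5024 − -7.3697·5.5854 = +22.9191 (running +66.5578)
  i=4: -7.3697·1.2846 − -6.8219·4.5024 = +21.2477 (running +87.8055)
  i=5: -6.8219·-7.2364 − -3.6917·1.2846 = +54.1084 (running +141.9139)
  i=6: -3.6917·-2.3634 − 2.5936·-7.2364 = +27.4936 (running +169.4075)
  i=7: 2.5936·-0.1224 − 2.9160·-2.3634 = +6.5744 (running +175.9819)
Area = |Σ|/2 = |175.9819|/2 = 87.9909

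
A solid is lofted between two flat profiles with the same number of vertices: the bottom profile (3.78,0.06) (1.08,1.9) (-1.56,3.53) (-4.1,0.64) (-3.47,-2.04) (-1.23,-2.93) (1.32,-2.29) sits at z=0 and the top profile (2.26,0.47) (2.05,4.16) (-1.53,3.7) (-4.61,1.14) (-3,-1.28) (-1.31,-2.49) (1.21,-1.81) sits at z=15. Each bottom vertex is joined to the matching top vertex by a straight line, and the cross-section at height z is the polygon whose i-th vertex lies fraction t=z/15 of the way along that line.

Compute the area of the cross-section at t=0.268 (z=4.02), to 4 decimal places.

Area at t=0.268: 31.0833

Cross-section at t=0.268: each vertex is (1-t)·p0[i] + t·p1[i].
  v1: (1-0.268)·(3.78,0.06) + 0.268·(2.26,0.47) = (3.3726,0.1699)
  v2: (1-0.268)·(1.08,1.9) + 0.268·(2.05,4.16) = (1.3400,2.5057)
  v3: (1-0.268)·(-1.56,3.53) + 0.268·(-1.53,3.7) = (-1.5520,3.5756)
  v4: (1-0.268)·(-4.1,0.64) + 0.268·(-4.61,1.14) = (-4.2367,0.7740)
  v5: (1-0.268)·(-3.47,-2.04) + 0.268·(-3,-1.28) = (-3.3440,-1.8363)
  v6: (1-0.268)·(-1.23,-2.93) + 0.268·(-1.31,-2.49) = (-1.2514,-2.8121)
  v7: (1-0.268)·(1.32,-2.29) + 0.268·(1.21,-1.81) = (1.2905,-2.1614)
Shoelace sum Σ(x_i·y_{i+1} − x_{i+1}·y_i):
  i=1: 3.3726·2.5057 − 1.3400·0.1699 = +8.2231 (running +8.2231)
  i=2: 1.3400·3.5756 − -1.5520·2.5057 = +8.6798 (running +16.9029)
  i=3: -1.5520·0.7740 − -4.2367·3.5756 = +13.9473 (running +30.8502)
  i=4: -4.2367·-1.8363 − -3.3440·0.7740 = +10.3682 (running +41.2184)
  i=5: -3.3440·-2.8121 − -1.2514·-1.8363 = +7.1057 (running +48.3241)
  i=6: -1.2514·-2.1614 − 1.2905·-2.8121 = +6.3339 (running +54.6579)
  i=7: 1.2905·0.1699 − 3.3726·-2.1614 = +7.5087 (running +62.1667)
Area = |Σ|/2 = |62.1667|/2 = 31.0833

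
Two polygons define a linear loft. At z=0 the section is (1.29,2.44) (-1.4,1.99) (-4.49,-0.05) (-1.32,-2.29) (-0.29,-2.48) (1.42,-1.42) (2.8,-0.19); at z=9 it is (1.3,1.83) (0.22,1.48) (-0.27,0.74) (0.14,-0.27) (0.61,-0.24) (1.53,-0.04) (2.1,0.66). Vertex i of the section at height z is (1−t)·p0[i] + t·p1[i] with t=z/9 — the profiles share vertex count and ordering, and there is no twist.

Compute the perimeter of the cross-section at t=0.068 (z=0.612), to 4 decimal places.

Cross-section at t=0.068: each vertex is (1-t)·p0[i] + t·p1[i].
  v1: (1-0.068)·(1.29,2.44) + 0.068·(1.3,1.83) = (1.2907,2.3985)
  v2: (1-0.068)·(-1.4,1.99) + 0.068·(0.22,1.48) = (-1.2898,1.9553)
  v3: (1-0.068)·(-4.49,-0.05) + 0.068·(-0.27,0.74) = (-4.2030,0.0037)
  v4: (1-0.068)·(-1.32,-2.29) + 0.068·(0.14,-0.27) = (-1.2207,-2.1526)
  v5: (1-0.068)·(-0.29,-2.48) + 0.068·(0.61,-0.24) = (-0.2288,-2.3277)
  v6: (1-0.068)·(1.42,-1.42) + 0.068·(1.53,-0.04) = (1.4275,-1.3262)
  v7: (1-0.068)·(2.8,-0.19) + 0.068·(2.1,0.66) = (2.7524,-0.1322)
Perimeter = Σ |v_{i+1} − v_i|:
  edge 1→2: √(-2.5805² + -0.4432²) = 2.6183 (running 2.6183)
  edge 2→3: √(-2.9132² + -1.9516²) = 3.5065 (running 6.1248)
  edge 3→4: √(2.9823² + -2.1564²) = 3.6802 (running 9.8050)
  edge 4→5: √(0.9919² + -0.1750²) = 1.0072 (running 10.8123)
  edge 5→6: √(1.6563² + 1.0015²) = 1.9355 (running 12.7478)
  edge 6→7: √(1.3249² + 1.1940²) = 1.7835 (running 14.5313)
  edge 7→1: √(-1.4617² + 2.5307²) = 2.9225 (running 17.4539)
Perimeter = 17.4539

Perimeter at t=0.068: 17.4539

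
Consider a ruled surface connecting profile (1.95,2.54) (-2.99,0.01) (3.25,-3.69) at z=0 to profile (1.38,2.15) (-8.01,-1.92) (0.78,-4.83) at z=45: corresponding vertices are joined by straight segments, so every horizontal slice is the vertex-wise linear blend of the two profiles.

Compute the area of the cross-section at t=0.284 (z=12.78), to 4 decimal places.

Area at t=0.284: 21.1137

Cross-section at t=0.284: each vertex is (1-t)·p0[i] + t·p1[i].
  v1: (1-0.284)·(1.95,2.54) + 0.284·(1.38,2.15) = (1.7881,2.4292)
  v2: (1-0.284)·(-2.99,0.01) + 0.284·(-8.01,-1.92) = (-4.4157,-0.5381)
  v3: (1-0.284)·(3.25,-3.69) + 0.284·(0.78,-4.83) = (2.5485,-4.0138)
Shoelace sum Σ(x_i·y_{i+1} − x_{i+1}·y_i):
  i=1: 1.7881·-0.5381 − -4.4157·2.4292 = +9.7645 (running +9.7645)
  i=2: -4.4157·-4.0138 − 2.5485·-0.5381 = +19.0949 (running +28.8594)
  i=3: 2.5485·2.4292 − 1.7881·-4.0138 = +13.3681 (running +42.2275)
Area = |Σ|/2 = |42.2275|/2 = 21.1137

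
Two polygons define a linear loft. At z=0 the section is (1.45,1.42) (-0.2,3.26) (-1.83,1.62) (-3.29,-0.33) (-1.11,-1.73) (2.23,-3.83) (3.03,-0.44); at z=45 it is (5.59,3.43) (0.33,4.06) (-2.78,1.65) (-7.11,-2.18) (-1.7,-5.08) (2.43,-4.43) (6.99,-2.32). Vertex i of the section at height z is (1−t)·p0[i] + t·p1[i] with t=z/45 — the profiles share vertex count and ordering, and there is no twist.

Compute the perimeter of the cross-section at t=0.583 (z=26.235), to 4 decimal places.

Perimeter at t=0.583: 28.4100

Cross-section at t=0.583: each vertex is (1-t)·p0[i] + t·p1[i].
  v1: (1-0.583)·(1.45,1.42) + 0.583·(5.59,3.43) = (3.8636,2.5918)
  v2: (1-0.583)·(-0.2,3.26) + 0.583·(0.33,4.06) = (0.1090,3.7264)
  v3: (1-0.583)·(-1.83,1.62) + 0.583·(-2.78,1.65) = (-2.3838,1.6375)
  v4: (1-0.583)·(-3.29,-0.33) + 0.583·(-7.11,-2.18) = (-5.5171,-1.4085)
  v5: (1-0.583)·(-1.11,-1.73) + 0.583·(-1.7,-5.08) = (-1.4540,-3.6831)
  v6: (1-0.583)·(2.23,-3.83) + 0.583·(2.43,-4.43) = (2.3466,-4.1798)
  v7: (1-0.583)·(3.03,-0.44) + 0.583·(6.99,-2.32) = (5.3387,-1.5360)
Perimeter = Σ |v_{i+1} − v_i|:
  edge 1→2: √(-3.7546² + 1.1346²) = 3.9223 (running 3.9223)
  edge 2→3: √(-2.4928² + -2.0889²) = 3.2524 (running 7.1747)
  edge 3→4: √(-3.1332² + -3.0460²) = 4.3698 (running 11.5445)
  edge 4→5: √(4.0631² + -2.2745²) = 4.6564 (running 16.2009)
  edge 5→6: √(3.8006² + -0.4968²) = 3.8329 (running 20.0338)
  edge 6→7: √(2.9921² + 2.6438²) = 3.9927 (running 24.0265)
  edge 7→1: √(-1.4751² + 4.1279²) = 4.3835 (running 28.4100)
Perimeter = 28.4100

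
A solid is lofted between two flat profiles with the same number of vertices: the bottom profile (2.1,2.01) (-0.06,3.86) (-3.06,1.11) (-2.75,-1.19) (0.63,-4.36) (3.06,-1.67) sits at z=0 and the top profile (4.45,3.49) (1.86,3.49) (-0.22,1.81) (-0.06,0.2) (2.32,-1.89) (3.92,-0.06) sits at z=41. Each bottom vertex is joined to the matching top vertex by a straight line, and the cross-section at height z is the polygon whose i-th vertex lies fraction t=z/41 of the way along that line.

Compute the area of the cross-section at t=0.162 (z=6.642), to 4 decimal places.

Cross-section at t=0.162: each vertex is (1-t)·p0[i] + t·p1[i].
  v1: (1-0.162)·(2.1,2.01) + 0.162·(4.45,3.49) = (2.4807,2.2498)
  v2: (1-0.162)·(-0.06,3.86) + 0.162·(1.86,3.49) = (0.2510,3.8001)
  v3: (1-0.162)·(-3.06,1.11) + 0.162·(-0.22,1.81) = (-2.5999,1.2234)
  v4: (1-0.162)·(-2.75,-1.19) + 0.162·(-0.06,0.2) = (-2.3142,-0.9648)
  v5: (1-0.162)·(0.63,-4.36) + 0.162·(2.32,-1.89) = (0.9038,-3.9599)
  v6: (1-0.162)·(3.06,-1.67) + 0.162·(3.92,-0.06) = (3.1993,-1.4092)
Shoelace sum Σ(x_i·y_{i+1} − x_{i+1}·y_i):
  i=1: 2.4807·3.8001 − 0.2510·2.2498 = +8.8620 (running +8.8620)
  i=2: 0.2510·1.2234 − -2.5999·3.8001 = +10.1870 (running +19.0490)
  i=3: -2.5999·-0.9648 − -2.3142·1.2234 = +5.3397 (running +24.3887)
  i=4: -2.3142·-3.9599 − 0.9038·-0.9648 = +10.0360 (running +34.4246)
  i=5: 0.9038·-1.4092 − 3.1993·-3.9599 = +11.3953 (running +45.8199)
  i=6: 3.1993·2.2498 − 2.4807·-1.4092 = +10.6935 (running +56.5134)
Area = |Σ|/2 = |56.5134|/2 = 28.2567

Area at t=0.162: 28.2567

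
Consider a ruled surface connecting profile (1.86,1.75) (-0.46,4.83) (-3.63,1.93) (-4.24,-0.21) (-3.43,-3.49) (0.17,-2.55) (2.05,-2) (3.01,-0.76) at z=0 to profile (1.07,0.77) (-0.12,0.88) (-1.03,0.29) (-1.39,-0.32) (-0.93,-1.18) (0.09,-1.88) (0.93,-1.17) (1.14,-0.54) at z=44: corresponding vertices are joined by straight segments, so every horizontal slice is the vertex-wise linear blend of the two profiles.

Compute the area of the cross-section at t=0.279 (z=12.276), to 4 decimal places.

Area at t=0.279: 25.2931

Cross-section at t=0.279: each vertex is (1-t)·p0[i] + t·p1[i].
  v1: (1-0.279)·(1.86,1.75) + 0.279·(1.07,0.77) = (1.6396,1.4766)
  v2: (1-0.279)·(-0.46,4.83) + 0.279·(-0.12,0.88) = (-0.3651,3.7279)
  v3: (1-0.279)·(-3.63,1.93) + 0.279·(-1.03,0.29) = (-2.9046,1.4724)
  v4: (1-0.279)·(-4.24,-0.21) + 0.279·(-1.39,-0.32) = (-3.4449,-0.2407)
  v5: (1-0.279)·(-3.43,-3.49) + 0.279·(-0.93,-1.18) = (-2.7325,-2.8455)
  v6: (1-0.279)·(0.17,-2.55) + 0.279·(0.09,-1.88) = (0.1477,-2.3631)
  v7: (1-0.279)·(2.05,-2) + 0.279·(0.93,-1.17) = (1.7375,-1.7684)
  v8: (1-0.279)·(3.01,-0.76) + 0.279·(1.14,-0.54) = (2.4883,-0.6986)
Shoelace sum Σ(x_i·y_{i+1} − x_{i+1}·y_i):
  i=1: 1.6396·3.7279 − -0.3651·1.4766 = +6.6515 (running +6.6515)
  i=2: -0.3651·1.4724 − -2.9046·3.7279 = +10.2906 (running +16.9420)
  i=3: -2.9046·-0.2407 − -3.4449·1.4724 = +5.7714 (running +22.7135)
  i=4: -3.4449·-2.8455 − -2.7325·-0.2407 = +9.1447 (running +31.8581)
  i=5: -2.7325·-2.3631 − 0.1477·-2.8455 = +6.8773 (running +38.7355)
  i=6: 0.1477·-1.7684 − 1.7375·-2.3631 = +3.8447 (running +42.5802)
  i=7: 1.7375·-0.6986 − 2.4883·-1.7684 = +3.1865 (running +45.7666)
  i=8: 2.4883·1.4766 − 1.6396·-0.6986 = +4.8196 (running +50.5862)
Area = |Σ|/2 = |50.5862|/2 = 25.2931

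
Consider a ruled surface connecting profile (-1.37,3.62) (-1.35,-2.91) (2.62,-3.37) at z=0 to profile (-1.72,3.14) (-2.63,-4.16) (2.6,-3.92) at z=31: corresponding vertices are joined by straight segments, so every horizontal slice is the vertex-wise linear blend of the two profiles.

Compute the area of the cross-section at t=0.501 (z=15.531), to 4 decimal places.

Cross-section at t=0.501: each vertex is (1-t)·p0[i] + t·p1[i].
  v1: (1-0.501)·(-1.37,3.62) + 0.501·(-1.72,3.14) = (-1.5454,3.3795)
  v2: (1-0.501)·(-1.35,-2.91) + 0.501·(-2.63,-4.16) = (-1.9913,-3.5363)
  v3: (1-0.501)·(2.62,-3.37) + 0.501·(2.6,-3.92) = (2.6100,-3.6456)
Shoelace sum Σ(x_i·y_{i+1} − x_{i+1}·y_i):
  i=1: -1.5454·-3.5363 − -1.9913·3.3795 = +12.1943 (running +12.1943)
  i=2: -1.9913·-3.6456 − 2.6100·-3.5363 = +16.4889 (running +28.6832)
  i=3: 2.6100·3.3795 − -1.5454·-3.6456 = +3.1868 (running +31.8700)
Area = |Σ|/2 = |31.8700|/2 = 15.9350

Area at t=0.501: 15.9350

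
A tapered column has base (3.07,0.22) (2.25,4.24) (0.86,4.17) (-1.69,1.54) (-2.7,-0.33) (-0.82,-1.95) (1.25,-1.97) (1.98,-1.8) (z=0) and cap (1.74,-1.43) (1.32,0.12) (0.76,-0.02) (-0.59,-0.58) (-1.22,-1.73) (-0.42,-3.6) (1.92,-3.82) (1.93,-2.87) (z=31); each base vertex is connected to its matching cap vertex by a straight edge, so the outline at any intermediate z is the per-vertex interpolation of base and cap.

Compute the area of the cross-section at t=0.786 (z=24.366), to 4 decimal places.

Cross-section at t=0.786: each vertex is (1-t)·p0[i] + t·p1[i].
  v1: (1-0.786)·(3.07,0.22) + 0.786·(1.74,-1.43) = (2.0246,-1.0769)
  v2: (1-0.786)·(2.25,4.24) + 0.786·(1.32,0.12) = (1.5190,1.0017)
  v3: (1-0.786)·(0.86,4.17) + 0.786·(0.76,-0.02) = (0.7814,0.8767)
  v4: (1-0.786)·(-1.69,1.54) + 0.786·(-0.59,-0.58) = (-0.8254,-0.1263)
  v5: (1-0.786)·(-2.7,-0.33) + 0.786·(-1.22,-1.73) = (-1.5367,-1.4304)
  v6: (1-0.786)·(-0.82,-1.95) + 0.786·(-0.42,-3.6) = (-0.5056,-3.2469)
  v7: (1-0.786)·(1.25,-1.97) + 0.786·(1.92,-3.82) = (1.7766,-3.4241)
  v8: (1-0.786)·(1.98,-1.8) + 0.786·(1.93,-2.87) = (1.9407,-2.6410)
Shoelace sum Σ(x_i·y_{i+1} − x_{i+1}·y_i):
  i=1: 2.0246·1.0017 − 1.5190·-1.0769 = +3.6639 (running +3.6639)
  i=2: 1.5190·0.8767 − 0.7814·1.0017 = +0.5490 (running +4.2128)
  i=3: 0.7814·-0.1263 − -0.8254·0.8767 = +0.6249 (running +4.8377)
  i=4: -0.8254·-1.4304 − -1.5367·-0.1263 = +0.9865 (running +5.8242)
  i=5: -1.5367·-3.2469 − -0.5056·-1.4304 = +4.2664 (running +10.0906)
  i=6: -0.5056·-3.4241 − 1.7766·-3.2469 = +7.4997 (running +17.5903)
  i=7: 1.7766·-2.6410 − 1.9407·-3.4241 = +1.9531 (running +19.5434)
  i=8: 1.9407·-1.0769 − 2.0246·-2.6410 = +3.2571 (running +22.8005)
Area = |Σ|/2 = |22.8005|/2 = 11.4003

Area at t=0.786: 11.4003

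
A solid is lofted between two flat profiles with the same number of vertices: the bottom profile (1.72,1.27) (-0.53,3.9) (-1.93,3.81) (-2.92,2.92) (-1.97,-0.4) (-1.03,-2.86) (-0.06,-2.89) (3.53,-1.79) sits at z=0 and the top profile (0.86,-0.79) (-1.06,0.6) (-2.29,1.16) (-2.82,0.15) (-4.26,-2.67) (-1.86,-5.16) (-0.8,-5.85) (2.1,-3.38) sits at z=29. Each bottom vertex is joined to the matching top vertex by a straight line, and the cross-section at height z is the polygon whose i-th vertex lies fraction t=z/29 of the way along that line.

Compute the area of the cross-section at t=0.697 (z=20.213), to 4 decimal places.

Area at t=0.697: 25.5759

Cross-section at t=0.697: each vertex is (1-t)·p0[i] + t·p1[i].
  v1: (1-0.697)·(1.72,1.27) + 0.697·(0.86,-0.79) = (1.1206,-0.1658)
  v2: (1-0.697)·(-0.53,3.9) + 0.697·(-1.06,0.6) = (-0.8994,1.5999)
  v3: (1-0.697)·(-1.93,3.81) + 0.697·(-2.29,1.16) = (-2.1809,1.9630)
  v4: (1-0.697)·(-2.92,2.92) + 0.697·(-2.82,0.15) = (-2.8503,0.9893)
  v5: (1-0.697)·(-1.97,-0.4) + 0.697·(-4.26,-2.67) = (-3.5661,-1.9822)
  v6: (1-0.697)·(-1.03,-2.86) + 0.697·(-1.86,-5.16) = (-1.6085,-4.4631)
  v7: (1-0.697)·(-0.06,-2.89) + 0.697·(-0.8,-5.85) = (-0.5758,-4.9531)
  v8: (1-0.697)·(3.53,-1.79) + 0.697·(2.1,-3.38) = (2.5333,-2.8982)
Shoelace sum Σ(x_i·y_{i+1} − x_{i+1}·y_i):
  i=1: 1.1206·1.5999 − -0.8994·-0.1658 = +1.6437 (running +1.6437)
  i=2: -0.8994·1.9630 − -2.1809·1.5999 = +1.7238 (running +3.3674)
  i=3: -2.1809·0.9893 − -2.8503·1.9630 = +3.4374 (running +6.8048)
  i=4: -2.8503·-1.9822 − -3.5661·0.9893 = +9.1778 (running +15.9827)
  i=5: -3.5661·-4.4631 − -1.6085·-1.9822 = +12.7276 (running +28.7103)
  i=6: -1.6085·-4.9531 − -0.5758·-4.4631 = +5.3974 (running +34.1077)
  i=7: -0.5758·-2.8982 − 2.5333·-4.9531 = +14.2164 (running +48.3241)
  i=8: 2.5333·-0.1658 − 1.1206·-2.8982 = +2.8276 (running +51.1517)
Area = |Σ|/2 = |51.1517|/2 = 25.5759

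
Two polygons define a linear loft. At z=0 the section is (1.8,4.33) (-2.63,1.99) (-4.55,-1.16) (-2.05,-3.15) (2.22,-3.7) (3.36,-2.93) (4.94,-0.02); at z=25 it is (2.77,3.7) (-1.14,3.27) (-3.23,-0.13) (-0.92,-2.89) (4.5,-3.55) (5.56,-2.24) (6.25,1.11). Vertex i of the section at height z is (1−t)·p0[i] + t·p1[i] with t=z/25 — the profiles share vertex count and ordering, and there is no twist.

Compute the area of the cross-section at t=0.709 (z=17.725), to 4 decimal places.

Area at t=0.709: 48.9226

Cross-section at t=0.709: each vertex is (1-t)·p0[i] + t·p1[i].
  v1: (1-0.709)·(1.8,4.33) + 0.709·(2.77,3.7) = (2.4877,3.8833)
  v2: (1-0.709)·(-2.63,1.99) + 0.709·(-1.14,3.27) = (-1.5736,2.8975)
  v3: (1-0.709)·(-4.55,-1.16) + 0.709·(-3.23,-0.13) = (-3.6141,-0.4297)
  v4: (1-0.709)·(-2.05,-3.15) + 0.709·(-0.92,-2.89) = (-1.2488,-2.9657)
  v5: (1-0.709)·(2.22,-3.7) + 0.709·(4.5,-3.55) = (3.8365,-3.5936)
  v6: (1-0.709)·(3.36,-2.93) + 0.709·(5.56,-2.24) = (4.9198,-2.4408)
  v7: (1-0.709)·(4.94,-0.02) + 0.709·(6.25,1.11) = (5.8688,0.7812)
Shoelace sum Σ(x_i·y_{i+1} − x_{i+1}·y_i):
  i=1: 2.4877·2.8975 − -1.5736·3.8833 = +13.3190 (running +13.3190)
  i=2: -1.5736·-0.4297 − -3.6141·2.8975 = +11.1482 (running +24.4672)
  i=3: -3.6141·-2.9657 − -1.2488·-0.4297 = +10.1816 (running +34.6488)
  i=4: -1.2488·-3.5936 − 3.8365·-2.9657 = +15.8657 (running +50.5145)
  i=5: 3.8365·-2.4408 − 4.9198·-3.5936 = +8.3159 (running +58.8304)
  i=6: 4.9198·0.7812 − 5.8688·-2.4408 = +18.1677 (running +76.9981)
  i=7: 5.8688·3.8833 − 2.4877·0.7812 = +20.8471 (running +97.8452)
Area = |Σ|/2 = |97.8452|/2 = 48.9226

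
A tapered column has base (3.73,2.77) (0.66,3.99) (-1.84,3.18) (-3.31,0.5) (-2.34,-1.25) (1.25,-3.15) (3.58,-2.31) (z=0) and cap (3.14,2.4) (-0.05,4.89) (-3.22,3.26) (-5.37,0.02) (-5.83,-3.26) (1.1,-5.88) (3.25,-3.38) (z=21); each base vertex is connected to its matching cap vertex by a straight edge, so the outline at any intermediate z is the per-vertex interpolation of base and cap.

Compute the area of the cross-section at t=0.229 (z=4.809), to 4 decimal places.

Cross-section at t=0.229: each vertex is (1-t)·p0[i] + t·p1[i].
  v1: (1-0.229)·(3.73,2.77) + 0.229·(3.14,2.4) = (3.5949,2.6853)
  v2: (1-0.229)·(0.66,3.99) + 0.229·(-0.05,4.89) = (0.4974,4.1961)
  v3: (1-0.229)·(-1.84,3.18) + 0.229·(-3.22,3.26) = (-2.1560,3.1983)
  v4: (1-0.229)·(-3.31,0.5) + 0.229·(-5.37,0.02) = (-3.7817,0.3901)
  v5: (1-0.229)·(-2.34,-1.25) + 0.229·(-5.83,-3.26) = (-3.1392,-1.7103)
  v6: (1-0.229)·(1.25,-3.15) + 0.229·(1.1,-5.88) = (1.2157,-3.7752)
  v7: (1-0.229)·(3.58,-2.31) + 0.229·(3.25,-3.38) = (3.5044,-2.5550)
Shoelace sum Σ(x_i·y_{i+1} − x_{i+1}·y_i):
  i=1: 3.5949·4.1961 − 0.4974·2.6853 = +13.7488 (running +13.7488)
  i=2: 0.4974·3.1983 − -2.1560·4.1961 = +10.6378 (running +24.3866)
  i=3: -2.1560·0.3901 − -3.7817·3.1983 = +11.2542 (running +35.6408)
  i=4: -3.7817·-1.7103 − -3.1392·0.3901 = +7.6924 (running +43.3332)
  i=5: -3.1392·-3.7752 − 1.2157·-1.7103 = +13.9302 (running +57.2634)
  i=6: 1.2157·-2.5550 − 3.5044·-3.7752 = +10.1238 (running +67.3872)
  i=7: 3.5044·2.6853 − 3.5949·-2.5550 = +18.5954 (running +85.9826)
Area = |Σ|/2 = |85.9826|/2 = 42.9913

Area at t=0.229: 42.9913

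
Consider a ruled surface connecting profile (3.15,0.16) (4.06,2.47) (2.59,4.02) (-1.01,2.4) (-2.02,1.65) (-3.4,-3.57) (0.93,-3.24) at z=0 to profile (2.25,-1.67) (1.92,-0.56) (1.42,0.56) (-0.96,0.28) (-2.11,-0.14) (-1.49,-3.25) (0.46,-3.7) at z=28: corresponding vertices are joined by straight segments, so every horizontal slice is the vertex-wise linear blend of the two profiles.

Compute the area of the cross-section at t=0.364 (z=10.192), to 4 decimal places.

Area at t=0.364: 25.5461

Cross-section at t=0.364: each vertex is (1-t)·p0[i] + t·p1[i].
  v1: (1-0.364)·(3.15,0.16) + 0.364·(2.25,-1.67) = (2.8224,-0.5061)
  v2: (1-0.364)·(4.06,2.47) + 0.364·(1.92,-0.56) = (3.2810,1.3671)
  v3: (1-0.364)·(2.59,4.02) + 0.364·(1.42,0.56) = (2.1641,2.7606)
  v4: (1-0.364)·(-1.01,2.4) + 0.364·(-0.96,0.28) = (-0.9918,1.6283)
  v5: (1-0.364)·(-2.02,1.65) + 0.364·(-2.11,-0.14) = (-2.0528,0.9984)
  v6: (1-0.364)·(-3.4,-3.57) + 0.364·(-1.49,-3.25) = (-2.7048,-3.4535)
  v7: (1-0.364)·(0.93,-3.24) + 0.364·(0.46,-3.7) = (0.7589,-3.4074)
Shoelace sum Σ(x_i·y_{i+1} − x_{i+1}·y_i):
  i=1: 2.8224·1.3671 − 3.2810·-0.5061 = +5.5190 (running +5.5190)
  i=2: 3.2810·2.7606 − 2.1641·1.3671 = +6.0990 (running +11.6180)
  i=3: 2.1641·1.6283 − -0.9918·2.7606 = +6.2618 (running +17.8798)
  i=4: -0.9918·0.9984 − -2.0528·1.6283 = +2.3523 (running +20.2321)
  i=5: -2.0528·-3.4535 − -2.7048·0.9984 = +9.7898 (running +30.0219)
  i=6: -2.7048·-3.4074 − 0.7589·-3.4535 = +11.8373 (running +41.8592)
  i=7: 0.7589·-0.5061 − 2.8224·-3.4074 = +9.2331 (running +51.0922)
Area = |Σ|/2 = |51.0922|/2 = 25.5461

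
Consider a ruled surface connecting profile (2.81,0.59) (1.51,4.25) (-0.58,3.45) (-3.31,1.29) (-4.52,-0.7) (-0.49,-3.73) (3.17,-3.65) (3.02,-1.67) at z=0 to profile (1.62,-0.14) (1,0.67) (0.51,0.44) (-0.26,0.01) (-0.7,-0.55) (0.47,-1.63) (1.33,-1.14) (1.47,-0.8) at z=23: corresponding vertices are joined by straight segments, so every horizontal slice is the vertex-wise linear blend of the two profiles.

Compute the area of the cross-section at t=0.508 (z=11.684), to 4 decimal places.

Area at t=0.508: 16.1251

Cross-section at t=0.508: each vertex is (1-t)·p0[i] + t·p1[i].
  v1: (1-0.508)·(2.81,0.59) + 0.508·(1.62,-0.14) = (2.2055,0.2192)
  v2: (1-0.508)·(1.51,4.25) + 0.508·(1,0.67) = (1.2509,2.4314)
  v3: (1-0.508)·(-0.58,3.45) + 0.508·(0.51,0.44) = (-0.0263,1.9209)
  v4: (1-0.508)·(-3.31,1.29) + 0.508·(-0.26,0.01) = (-1.7606,0.6398)
  v5: (1-0.508)·(-4.52,-0.7) + 0.508·(-0.7,-0.55) = (-2.5794,-0.6238)
  v6: (1-0.508)·(-0.49,-3.73) + 0.508·(0.47,-1.63) = (-0.0023,-2.6632)
  v7: (1-0.508)·(3.17,-3.65) + 0.508·(1.33,-1.14) = (2.2353,-2.3749)
  v8: (1-0.508)·(3.02,-1.67) + 0.508·(1.47,-0.8) = (2.2326,-1.2280)
Shoelace sum Σ(x_i·y_{i+1} − x_{i+1}·y_i):
  i=1: 2.2055·2.4314 − 1.2509·0.2192 = +5.0882 (running +5.0882)
  i=2: 1.2509·1.9209 − -0.0263·2.4314 = +2.4668 (running +7.5550)
  i=3: -0.0263·0.6398 − -1.7606·1.9209 = +3.3652 (running +10.9201)
  i=4: -1.7606·-0.6238 − -2.5794·0.6398 = +2.7485 (running +13.6686)
  i=5: -2.5794·-2.6632 − -0.0023·-0.6238 = +6.8681 (running +20.5367)
  i=6: -0.0023·-2.3749 − 2.2353·-2.6632 = +5.9585 (running +26.4952)
  i=7: 2.2353·-1.2280 − 2.2326·-2.3749 = +2.5572 (running +29.0525)
  i=8: 2.2326·0.2192 − 2.2055·-1.2280 = +3.1977 (running +32.2502)
Area = |Σ|/2 = |32.2502|/2 = 16.1251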